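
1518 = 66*23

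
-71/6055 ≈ -0.0117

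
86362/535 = 161 + 227/535 ≈ 161.42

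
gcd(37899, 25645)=1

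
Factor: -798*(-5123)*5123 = 2^1*3^1*7^1*19^1*47^2*109^2 = 20943612942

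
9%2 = 1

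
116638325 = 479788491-363150166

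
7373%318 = 59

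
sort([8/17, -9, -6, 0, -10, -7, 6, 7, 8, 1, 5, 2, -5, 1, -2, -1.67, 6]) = [-10, -9, -7, -6, -5, -2, -1.67, 0, 8/17, 1, 1, 2, 5, 6, 6, 7, 8]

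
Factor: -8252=-1 * 2^2 * 2063^1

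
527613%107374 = 98117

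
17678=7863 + 9815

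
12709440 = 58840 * 216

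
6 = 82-76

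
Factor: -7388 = -1*2^2*1847^1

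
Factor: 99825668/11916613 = 2^2 * 131^1 * 190507^1 * 11916613^(-1)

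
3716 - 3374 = 342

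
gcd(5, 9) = 1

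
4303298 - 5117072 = -813774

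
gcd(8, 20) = 4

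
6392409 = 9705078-3312669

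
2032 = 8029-5997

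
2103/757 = 2+589/757 ≈ 2.78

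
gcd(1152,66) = 6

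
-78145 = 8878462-8956607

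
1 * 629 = 629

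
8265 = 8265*1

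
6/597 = 2/199 ≈ 0.0101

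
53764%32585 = 21179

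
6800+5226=12026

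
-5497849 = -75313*73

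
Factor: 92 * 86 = 2^3 * 23^1 * 43^1 = 7912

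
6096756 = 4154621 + 1942135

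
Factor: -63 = -1 * 3^2 * 7^1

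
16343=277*59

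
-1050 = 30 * (-35)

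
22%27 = 22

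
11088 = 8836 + 2252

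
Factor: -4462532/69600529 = -1*2^2*1115633^1*69600529^(-1)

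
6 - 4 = 2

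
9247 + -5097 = 4150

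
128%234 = 128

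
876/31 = 28+8/31≈28.26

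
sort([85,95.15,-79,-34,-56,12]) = [-79,-56,-34,12,85,95.15]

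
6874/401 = 17 + 57/401≈17.14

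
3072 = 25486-22414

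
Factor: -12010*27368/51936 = -1*2^(-1)*3^(-1)*5^1*11^1*311^1*541^(-1)*1201^1 = -20543105/3246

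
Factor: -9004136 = -1*2^3*31^1*36307^1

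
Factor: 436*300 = 2^4*3^1*5^2*109^1 = 130800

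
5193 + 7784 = 12977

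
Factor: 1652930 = 2^1*5^1*165293^1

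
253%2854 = 253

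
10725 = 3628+7097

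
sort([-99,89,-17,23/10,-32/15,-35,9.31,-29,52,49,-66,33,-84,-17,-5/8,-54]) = [-99,-84,-66,-54,-35,-29,-17,-17,-32/15,-5/8,23/10,9.31,33,49,52,89]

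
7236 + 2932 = 10168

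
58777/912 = 64 + 409/912 ≈ 64.45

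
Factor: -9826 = -1*2^1*17^3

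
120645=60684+59961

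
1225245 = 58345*21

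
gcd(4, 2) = 2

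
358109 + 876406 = 1234515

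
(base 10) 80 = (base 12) 68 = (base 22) 3e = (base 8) 120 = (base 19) 44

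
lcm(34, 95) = 3230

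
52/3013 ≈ 0.0173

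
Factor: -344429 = -1 * 344429^1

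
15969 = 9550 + 6419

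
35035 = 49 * 715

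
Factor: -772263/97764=-1 * 2^(-2) * 3^1 * 53^1 * 1619^1 * 8147^(-1)=-257421/32588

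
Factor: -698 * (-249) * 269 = 2^1 * 3^1 * 83^1 * 269^1 * 349^1 = 46752738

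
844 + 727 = 1571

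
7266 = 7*1038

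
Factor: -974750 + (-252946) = -1 * 2^4 * 3^1 * 25577^1 = -1227696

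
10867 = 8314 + 2553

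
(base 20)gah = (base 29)7p5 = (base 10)6617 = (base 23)cbg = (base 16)19d9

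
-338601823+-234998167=-573599990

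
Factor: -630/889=-1*2^1*3^2*5^1*127^(-1)=-90/127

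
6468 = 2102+4366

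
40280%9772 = 1192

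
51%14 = 9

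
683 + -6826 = -6143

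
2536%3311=2536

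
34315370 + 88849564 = 123164934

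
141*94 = 13254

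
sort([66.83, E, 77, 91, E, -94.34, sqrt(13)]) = [-94.34, E, E, sqrt(13), 66.83, 77, 91]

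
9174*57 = 522918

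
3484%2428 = 1056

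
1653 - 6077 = -4424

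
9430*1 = 9430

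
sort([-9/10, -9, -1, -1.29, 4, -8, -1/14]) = [-9, -8, -1.29, -1, -9/10, -1/14, 4]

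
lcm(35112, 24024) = 456456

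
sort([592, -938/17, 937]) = [-938/17, 592, 937]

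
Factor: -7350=-1*2^1*3^1*5^2*7^2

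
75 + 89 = 164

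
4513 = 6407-1894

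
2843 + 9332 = 12175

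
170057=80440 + 89617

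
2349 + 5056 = 7405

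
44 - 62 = -18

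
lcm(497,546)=38766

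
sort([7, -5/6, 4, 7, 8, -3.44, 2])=[-3.44, -5/6, 2, 4, 7, 7, 8]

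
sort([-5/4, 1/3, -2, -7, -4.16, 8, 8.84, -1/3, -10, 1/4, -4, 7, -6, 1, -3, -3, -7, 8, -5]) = [-10, -7, -7, -6, -5, -4.16, -4, -3, -3, -2, -5/4, -1/3, 1/4, 1/3, 1, 7, 8, 8, 8.84]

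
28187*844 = 23789828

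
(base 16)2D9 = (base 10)729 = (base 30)O9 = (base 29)P4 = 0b1011011001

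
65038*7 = 455266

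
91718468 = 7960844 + 83757624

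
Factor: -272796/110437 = -1*2^2*3^1*127^1*179^1*110437^(-1)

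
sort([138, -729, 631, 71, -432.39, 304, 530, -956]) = [-956, -729, -432.39, 71, 138, 304, 530, 631]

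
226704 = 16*14169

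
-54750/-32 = 27375/16 ≈ 1710.94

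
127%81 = 46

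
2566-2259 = 307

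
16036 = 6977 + 9059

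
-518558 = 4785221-5303779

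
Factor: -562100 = -1*2^2*5^2*7^1*11^1*73^1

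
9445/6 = 1574 + 1/6 ≈ 1574.17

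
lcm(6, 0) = 0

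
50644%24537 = 1570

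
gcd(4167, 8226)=9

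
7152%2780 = 1592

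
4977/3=1659=1659.00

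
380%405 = 380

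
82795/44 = 1881+31/44 ≈ 1881.70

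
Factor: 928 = 2^5 * 29^1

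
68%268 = 68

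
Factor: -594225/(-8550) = 2^(-1) * 139^1 = 139/2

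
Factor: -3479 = -1 * 7^2 * 71^1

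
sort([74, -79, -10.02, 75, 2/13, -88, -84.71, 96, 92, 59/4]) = [-88, -84.71, -79, -10.02, 2/13, 59/4, 74, 75, 92, 96]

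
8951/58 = 154 + 19/58 ≈ 154.33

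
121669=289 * 421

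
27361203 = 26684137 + 677066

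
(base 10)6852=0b1101011000100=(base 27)9al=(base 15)206c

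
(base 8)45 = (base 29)18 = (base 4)211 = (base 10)37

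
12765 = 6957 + 5808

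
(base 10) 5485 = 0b1010101101101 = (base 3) 21112011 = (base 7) 21664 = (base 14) 1ddb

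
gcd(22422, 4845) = 3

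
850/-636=-425/318≈-1.34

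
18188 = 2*9094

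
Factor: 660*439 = 2^2*3^1*5^1*11^1*439^1 = 289740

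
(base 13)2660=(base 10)5486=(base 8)12556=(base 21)c95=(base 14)1ddc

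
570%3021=570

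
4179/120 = 34 + 33/40 ≈ 34.83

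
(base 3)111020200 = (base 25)fb7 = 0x25b9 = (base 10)9657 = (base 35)7uw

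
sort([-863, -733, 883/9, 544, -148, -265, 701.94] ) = [-863, -733, -265, -148, 883/9, 544, 701.94] 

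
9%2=1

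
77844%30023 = 17798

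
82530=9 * 9170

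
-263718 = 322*(-819)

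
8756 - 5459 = 3297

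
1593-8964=-7371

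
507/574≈0.883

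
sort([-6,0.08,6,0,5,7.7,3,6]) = [-6,0,0.08,3,5,6,6,7.7]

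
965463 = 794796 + 170667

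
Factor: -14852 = -1 * 2^2 * 47^1 * 79^1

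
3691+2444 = 6135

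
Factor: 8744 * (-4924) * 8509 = -1 * 2^5 * 67^1 * 127^1 * 1093^1 * 1231^1 = -366358875104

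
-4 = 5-9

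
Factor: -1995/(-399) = 5^1 = 5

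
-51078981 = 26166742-77245723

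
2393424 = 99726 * 24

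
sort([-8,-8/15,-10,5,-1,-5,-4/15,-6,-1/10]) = [-10,-8,-6,-5,-1,-8/15,-4/15,-1/10,5]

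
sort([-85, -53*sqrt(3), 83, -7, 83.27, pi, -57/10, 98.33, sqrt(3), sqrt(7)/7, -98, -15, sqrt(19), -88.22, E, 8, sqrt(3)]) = [-98, -53*sqrt(3), -88.22, -85, -15, -7, -57/10, sqrt(7)/7, sqrt(3), sqrt(3), E, pi, sqrt(19), 8, 83, 83.27, 98.33]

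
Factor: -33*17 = -1*3^1*11^1*17^1 = -561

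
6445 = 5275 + 1170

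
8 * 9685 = 77480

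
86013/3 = 28671 = 28671.00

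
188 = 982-794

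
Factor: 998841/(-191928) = -1*2^(-3)*11^(-1)*727^(-1)*332947^1 = -332947/63976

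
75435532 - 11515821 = 63919711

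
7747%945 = 187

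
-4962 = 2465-7427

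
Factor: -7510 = -1*2^1*5^1*751^1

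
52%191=52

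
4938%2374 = 190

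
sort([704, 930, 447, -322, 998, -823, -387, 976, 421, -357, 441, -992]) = [-992, -823, -387, -357, -322, 421, 441, 447, 704, 930, 976, 998]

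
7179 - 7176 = 3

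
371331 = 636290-264959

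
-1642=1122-2764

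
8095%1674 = 1399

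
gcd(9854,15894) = 2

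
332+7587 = 7919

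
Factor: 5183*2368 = 2^6*37^1*71^1*73^1 = 12273344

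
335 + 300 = 635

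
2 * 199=398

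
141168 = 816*173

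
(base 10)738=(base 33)mc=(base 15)343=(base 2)1011100010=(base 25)14d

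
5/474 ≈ 0.0105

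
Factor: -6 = -1*2^1*3^1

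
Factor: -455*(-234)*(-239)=-1*2^1*3^2*5^1*7^1*13^2*239^1=-25446330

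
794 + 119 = 913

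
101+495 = 596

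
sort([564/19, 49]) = [564/19, 49]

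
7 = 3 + 4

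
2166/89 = 24+30/89 ≈ 24.34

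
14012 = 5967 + 8045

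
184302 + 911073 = 1095375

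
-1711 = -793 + -918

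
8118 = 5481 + 2637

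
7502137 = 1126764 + 6375373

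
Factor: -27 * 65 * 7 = -1 * 3^3 * 5^1 * 7^1 * 13^1 = -12285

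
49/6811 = 1/139 ≈ 0.00719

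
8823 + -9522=-699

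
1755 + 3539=5294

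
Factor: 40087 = 40087^1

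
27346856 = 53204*514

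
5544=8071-2527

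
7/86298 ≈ 0.0000811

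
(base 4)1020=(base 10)72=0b1001000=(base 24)30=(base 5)242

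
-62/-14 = 4+3/7 ≈ 4.43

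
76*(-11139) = -846564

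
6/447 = 2/149 ≈ 0.0134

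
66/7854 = 1/119 ≈ 0.00840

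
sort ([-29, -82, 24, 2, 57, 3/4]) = [-82, -29, 3/4, 2, 24, 57]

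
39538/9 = 4393+1/9 ≈ 4393.11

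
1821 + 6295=8116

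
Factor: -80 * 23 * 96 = -1 * 2^9 * 3^1 * 5^1 * 23^1 = -176640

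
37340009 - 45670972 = -8330963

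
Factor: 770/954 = 3^(-2)*5^1*7^1*11^1*53^(-1) = 385/477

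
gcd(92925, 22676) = 1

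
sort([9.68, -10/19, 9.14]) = [-10/19, 9.14, 9.68]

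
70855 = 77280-6425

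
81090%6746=138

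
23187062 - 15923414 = 7263648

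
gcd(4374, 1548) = 18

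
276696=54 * 5124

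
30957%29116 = 1841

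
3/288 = 1/96≈0.0104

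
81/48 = 27/16 ≈ 1.69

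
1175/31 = 37 + 28/31 ≈ 37.90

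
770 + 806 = 1576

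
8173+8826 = 16999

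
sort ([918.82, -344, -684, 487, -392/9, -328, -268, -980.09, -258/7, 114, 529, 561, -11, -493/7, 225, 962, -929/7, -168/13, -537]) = [-980.09, -684, -537, -344, -328, -268, -929/7, -493/7, -392/9, -258/7, -168/13, -11, 114, 225, 487, 529, 561, 918.82, 962]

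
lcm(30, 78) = 390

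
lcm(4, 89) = 356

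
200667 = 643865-443198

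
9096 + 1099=10195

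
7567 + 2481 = 10048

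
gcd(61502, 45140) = 2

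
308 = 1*308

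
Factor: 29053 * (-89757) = -1 * 3^2 * 17^1 * 1709^1 * 9973^1 = -2607710121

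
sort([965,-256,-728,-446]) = [-728,-446,-256,965]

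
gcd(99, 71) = 1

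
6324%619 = 134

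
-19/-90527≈0.000210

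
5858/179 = 32 + 130/179 ≈ 32.73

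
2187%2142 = 45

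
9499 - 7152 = 2347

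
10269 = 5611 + 4658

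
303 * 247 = 74841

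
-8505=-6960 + -1545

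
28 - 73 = -45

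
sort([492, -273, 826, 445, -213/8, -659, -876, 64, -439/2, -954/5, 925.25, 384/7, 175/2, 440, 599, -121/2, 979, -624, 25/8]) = [-876, -659, -624, -273, -439/2, -954/5, -121/2, -213/8, 25/8, 384/7, 64, 175/2, 440, 445, 492, 599, 826, 925.25, 979]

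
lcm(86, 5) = 430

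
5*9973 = 49865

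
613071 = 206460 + 406611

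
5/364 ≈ 0.0137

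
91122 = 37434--53688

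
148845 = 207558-58713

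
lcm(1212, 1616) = 4848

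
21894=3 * 7298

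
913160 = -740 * (-1234)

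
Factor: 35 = 5^1 * 7^1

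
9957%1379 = 304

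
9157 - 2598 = 6559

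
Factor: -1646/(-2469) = 2^1*3^(-1) = 2/3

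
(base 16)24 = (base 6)100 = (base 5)121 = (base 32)14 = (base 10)36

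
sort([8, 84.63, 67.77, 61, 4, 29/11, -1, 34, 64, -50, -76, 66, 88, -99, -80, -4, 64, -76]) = [-99, -80, -76, -76, -50, -4, -1, 29/11, 4, 8, 34, 61, 64, 64, 66, 67.77, 84.63, 88]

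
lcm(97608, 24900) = 2440200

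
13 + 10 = 23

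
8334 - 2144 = 6190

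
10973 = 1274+9699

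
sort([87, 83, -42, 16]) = [-42, 16, 83, 87]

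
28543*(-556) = -15869908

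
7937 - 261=7676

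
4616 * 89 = 410824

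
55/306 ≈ 0.180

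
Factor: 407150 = 2^1 * 5^2 * 17^1 * 479^1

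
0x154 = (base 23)ei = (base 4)11110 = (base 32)ak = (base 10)340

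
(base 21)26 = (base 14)36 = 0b110000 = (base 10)48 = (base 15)33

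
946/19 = 49 + 15/19 ≈ 49.79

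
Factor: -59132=-1*2^2*14783^1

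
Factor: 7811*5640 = 2^3*3^1*5^1*47^1*73^1*107^1 = 44054040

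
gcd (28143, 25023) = 3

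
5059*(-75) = -379425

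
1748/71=24+44/71 ≈ 24.62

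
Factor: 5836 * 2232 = 2^5 * 3^2 * 31^1 * 1459^1 = 13025952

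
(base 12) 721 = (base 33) va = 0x409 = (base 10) 1033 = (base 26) 1dj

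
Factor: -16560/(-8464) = 3^2 * 5^1 * 23^(-1) = 45/23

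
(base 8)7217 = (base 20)967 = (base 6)25131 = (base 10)3727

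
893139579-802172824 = 90966755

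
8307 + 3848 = 12155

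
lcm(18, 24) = 72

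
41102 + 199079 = 240181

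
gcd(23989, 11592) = 161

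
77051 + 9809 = 86860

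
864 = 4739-3875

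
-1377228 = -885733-491495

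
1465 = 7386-5921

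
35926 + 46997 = 82923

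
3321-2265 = 1056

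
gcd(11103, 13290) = 3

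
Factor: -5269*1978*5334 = -1*2^2*3^1*7^1*11^1*23^1*43^1*127^1*479^1 = -55591385388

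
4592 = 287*16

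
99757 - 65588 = 34169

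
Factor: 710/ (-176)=-1*2^ (-3)*5^1*11^ (-1)*71^1=-355/88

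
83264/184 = 452 + 12/23 ≈ 452.52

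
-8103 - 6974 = -15077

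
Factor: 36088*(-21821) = -1*2^3*13^1*347^1*21821^1 = -787476248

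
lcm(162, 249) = 13446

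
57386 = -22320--79706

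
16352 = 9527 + 6825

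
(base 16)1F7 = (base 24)KN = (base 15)238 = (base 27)IH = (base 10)503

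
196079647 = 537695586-341615939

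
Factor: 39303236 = 2^2*7^1*29^1*97^1*499^1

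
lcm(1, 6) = 6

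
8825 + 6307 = 15132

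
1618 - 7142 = -5524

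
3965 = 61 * 65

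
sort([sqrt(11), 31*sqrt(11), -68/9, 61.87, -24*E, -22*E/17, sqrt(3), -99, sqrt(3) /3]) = [-99, -24*E, -68/9, -22*E/17, sqrt(3) /3, sqrt(3), sqrt(11), 61.87, 31*sqrt(11)]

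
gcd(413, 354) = 59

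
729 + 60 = 789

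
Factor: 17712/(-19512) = -1*2^1*3^1*41^1*271^(-1) = -246/271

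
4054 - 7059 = -3005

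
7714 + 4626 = 12340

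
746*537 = 400602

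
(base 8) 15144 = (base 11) 5092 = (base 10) 6756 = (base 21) f6f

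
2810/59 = 47 + 37/59≈47.63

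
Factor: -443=-1*443^1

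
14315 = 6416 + 7899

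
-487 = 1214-1701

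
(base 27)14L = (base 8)1532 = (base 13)510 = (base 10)858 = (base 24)1BI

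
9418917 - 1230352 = 8188565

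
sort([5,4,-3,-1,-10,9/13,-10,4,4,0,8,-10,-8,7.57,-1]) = [-10,-10,-10,-8,-3,-1,-1,0,9/13,4,4,4,5,7.57,8]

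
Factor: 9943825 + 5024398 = 157^1*95339^1 = 14968223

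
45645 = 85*537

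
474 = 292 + 182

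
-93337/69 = -1352 - 49/69 ≈ -1352.71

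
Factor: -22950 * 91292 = -1 * 2^3 * 3^3 * 5^2 * 17^1 * 29^1 * 787^1 = -2095151400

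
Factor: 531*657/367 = 3^4*59^1*73^1*367^(-1) = 348867/367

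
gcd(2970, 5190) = 30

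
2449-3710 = -1261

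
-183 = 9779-9962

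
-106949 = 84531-191480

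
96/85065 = 32/28355 ≈ 0.00113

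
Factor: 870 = 2^1 * 3^1 * 5^1 * 29^1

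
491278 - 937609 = -446331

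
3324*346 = 1150104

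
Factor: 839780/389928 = 2^(-1)*3^(-1)*5^1*7^(-1)*11^(-1)*199^1 = 995/462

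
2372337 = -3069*(-773)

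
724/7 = 103+3/7 ≈ 103.43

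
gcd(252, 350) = 14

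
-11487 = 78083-89570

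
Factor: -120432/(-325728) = 2^(-1)*3^(-2)*29^(-1)*193^1 = 193/522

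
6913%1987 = 952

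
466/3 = 155+1/3 ≈ 155.33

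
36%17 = 2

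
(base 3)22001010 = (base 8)13346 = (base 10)5862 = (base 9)8033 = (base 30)6fc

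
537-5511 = -4974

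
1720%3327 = 1720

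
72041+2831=74872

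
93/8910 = 31/2970≈0.0104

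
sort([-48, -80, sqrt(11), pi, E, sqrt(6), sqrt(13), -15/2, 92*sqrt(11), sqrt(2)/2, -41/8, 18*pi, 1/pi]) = [-80, -48, -15/2, -41/8, 1/pi, sqrt(2)/2, sqrt(6), E, pi, sqrt(11), sqrt(13), 18*pi, 92*sqrt(11)]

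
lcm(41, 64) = 2624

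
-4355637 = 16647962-21003599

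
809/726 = 1+83/726 ≈ 1.11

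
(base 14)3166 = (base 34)7ci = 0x2146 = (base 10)8518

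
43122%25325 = 17797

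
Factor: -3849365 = -1 * 5^1 * 13^1 * 59221^1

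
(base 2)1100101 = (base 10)101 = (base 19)56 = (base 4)1211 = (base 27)3k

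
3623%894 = 47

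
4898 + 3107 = 8005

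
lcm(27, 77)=2079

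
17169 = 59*291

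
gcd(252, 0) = 252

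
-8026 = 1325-9351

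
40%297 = 40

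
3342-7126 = -3784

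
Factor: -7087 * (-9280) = 2^6 * 5^1 * 19^1 * 29^1 * 373^1 = 65767360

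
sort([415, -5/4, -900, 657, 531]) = [-900, -5/4, 415, 531, 657]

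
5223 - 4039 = 1184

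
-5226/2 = -2613 = -2613.00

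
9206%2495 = 1721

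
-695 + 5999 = 5304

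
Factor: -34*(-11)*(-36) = -1*2^3*3^2*11^1*17^1 = -13464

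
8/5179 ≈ 0.00154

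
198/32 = 99/16 ≈ 6.19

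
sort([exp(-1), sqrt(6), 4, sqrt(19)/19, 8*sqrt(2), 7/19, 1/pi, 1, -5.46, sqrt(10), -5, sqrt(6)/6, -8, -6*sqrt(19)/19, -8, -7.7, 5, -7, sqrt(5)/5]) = [-8, -8, -7.7, -7, -5.46, -5, -6*sqrt(19)/19, sqrt(19)/19, 1/pi, exp(-1), 7/19, sqrt(6)/6, sqrt(5)/5, 1, sqrt(6), sqrt(10), 4, 5, 8*sqrt(2)]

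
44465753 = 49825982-5360229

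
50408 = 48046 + 2362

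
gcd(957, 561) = 33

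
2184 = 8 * 273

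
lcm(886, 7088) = 7088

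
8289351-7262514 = 1026837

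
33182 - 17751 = 15431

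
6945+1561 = 8506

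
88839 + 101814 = 190653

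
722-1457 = -735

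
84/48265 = 12/6895 ≈ 0.00174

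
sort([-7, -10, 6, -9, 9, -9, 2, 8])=[-10, -9, -9, -7, 2, 6, 8, 9]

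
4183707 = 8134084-3950377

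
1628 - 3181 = -1553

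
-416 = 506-922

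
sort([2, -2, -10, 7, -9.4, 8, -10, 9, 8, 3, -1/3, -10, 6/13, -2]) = [-10, -10, -10, -9.4, -2, -2, -1/3, 6/13, 2, 3, 7, 8, 8, 9]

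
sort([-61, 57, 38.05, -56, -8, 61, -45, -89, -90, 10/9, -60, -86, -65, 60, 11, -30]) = [-90, -89, -86, -65, -61, -60, -56, -45, -30, -8, 10/9, 11, 38.05, 57, 60, 61]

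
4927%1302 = 1021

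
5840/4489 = 1 + 1351/4489 ≈ 1.30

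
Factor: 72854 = 2^1*73^1*499^1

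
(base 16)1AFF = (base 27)9CQ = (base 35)5MG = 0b1101011111111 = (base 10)6911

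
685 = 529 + 156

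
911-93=818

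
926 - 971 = -45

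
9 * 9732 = 87588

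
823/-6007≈-0.137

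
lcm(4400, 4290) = 171600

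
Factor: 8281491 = 3^1*79^1*83^1*421^1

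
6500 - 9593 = -3093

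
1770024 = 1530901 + 239123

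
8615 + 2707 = 11322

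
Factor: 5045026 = 2^1 * 7^1 * 173^1 * 2083^1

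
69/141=23/47 ≈ 0.489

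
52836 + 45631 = 98467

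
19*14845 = 282055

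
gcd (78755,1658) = 829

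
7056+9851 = 16907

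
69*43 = 2967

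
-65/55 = -1-2/11≈-1.18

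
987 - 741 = 246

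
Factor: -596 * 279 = -1 * 2^2 * 3^2 * 31^1 * 149^1 = -166284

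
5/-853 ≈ -0.00586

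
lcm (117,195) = 585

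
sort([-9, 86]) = [-9, 86]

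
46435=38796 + 7639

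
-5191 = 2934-8125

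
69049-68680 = 369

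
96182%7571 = 5330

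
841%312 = 217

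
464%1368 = 464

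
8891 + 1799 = 10690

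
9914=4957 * 2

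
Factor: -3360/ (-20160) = 2^ (-1) * 3^ (-1) = 1/6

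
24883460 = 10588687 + 14294773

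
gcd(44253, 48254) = 1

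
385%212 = 173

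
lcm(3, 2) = 6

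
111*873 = 96903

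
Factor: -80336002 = -1*2^1*701^1*57301^1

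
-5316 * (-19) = 101004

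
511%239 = 33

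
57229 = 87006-29777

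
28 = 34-6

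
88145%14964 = 13325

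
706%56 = 34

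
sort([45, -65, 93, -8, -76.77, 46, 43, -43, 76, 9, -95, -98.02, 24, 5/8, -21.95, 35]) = [-98.02, -95, -76.77, -65, -43, -21.95, -8, 5/8, 9, 24, 35, 43, 45, 46, 76, 93]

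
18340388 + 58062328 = 76402716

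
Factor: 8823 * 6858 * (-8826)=-1 * 2^2 * 3^5 * 17^1 * 127^1 * 173^1 * 1471^1=-534044790684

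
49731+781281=831012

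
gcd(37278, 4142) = 4142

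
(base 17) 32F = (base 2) 1110010100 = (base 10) 916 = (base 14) 496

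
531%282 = 249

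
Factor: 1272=2^3*3^1*53^1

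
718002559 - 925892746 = -207890187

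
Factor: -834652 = -1*2^2*7^1*13^1*2293^1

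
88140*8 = 705120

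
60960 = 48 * 1270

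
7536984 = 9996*754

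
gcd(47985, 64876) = 7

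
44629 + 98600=143229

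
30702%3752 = 686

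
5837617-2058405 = 3779212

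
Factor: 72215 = 5^1*11^1*13^1*101^1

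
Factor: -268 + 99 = -1 * 13^2 = -169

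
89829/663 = 29943/221 ≈ 135.49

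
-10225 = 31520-41745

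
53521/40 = 1338 + 1/40 ≈ 1338.03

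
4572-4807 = -235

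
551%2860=551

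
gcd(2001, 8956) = 1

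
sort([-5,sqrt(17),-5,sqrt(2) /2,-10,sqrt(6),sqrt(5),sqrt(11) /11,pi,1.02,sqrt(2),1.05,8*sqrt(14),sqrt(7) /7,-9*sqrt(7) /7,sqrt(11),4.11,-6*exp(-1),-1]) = [-10,-5,-5,-9*sqrt(7) /7,-6*exp(-1),-1,sqrt(11) /11,sqrt(7) /7,sqrt(2) /2,1.02,1.05,sqrt(2),sqrt(5),sqrt(6),pi,sqrt(11),4.11,sqrt(17),8*sqrt(14)]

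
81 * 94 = 7614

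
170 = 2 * 85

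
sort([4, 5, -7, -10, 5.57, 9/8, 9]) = [-10, -7, 9/8, 4, 5, 5.57, 9]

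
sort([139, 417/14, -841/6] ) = [-841/6, 417/14, 139] 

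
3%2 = 1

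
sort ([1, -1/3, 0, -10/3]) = [-10/3, -1/3, 0, 1]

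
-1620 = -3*540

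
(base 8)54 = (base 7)62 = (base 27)1h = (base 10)44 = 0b101100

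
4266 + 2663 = 6929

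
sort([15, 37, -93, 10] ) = [-93, 10, 15, 37] 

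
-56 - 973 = -1029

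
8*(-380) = -3040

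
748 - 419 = 329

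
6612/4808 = 1653/1202 ≈ 1.38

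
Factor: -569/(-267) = 3^(-1)*89^(-1)*569^1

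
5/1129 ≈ 0.00443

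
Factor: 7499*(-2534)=-1*2^1*7^1*181^1*7499^1=-19002466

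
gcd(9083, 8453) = 1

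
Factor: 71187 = 3^1*61^1*389^1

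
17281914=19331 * 894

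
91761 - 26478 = 65283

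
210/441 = 10/21 ≈ 0.476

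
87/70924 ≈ 0.00123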